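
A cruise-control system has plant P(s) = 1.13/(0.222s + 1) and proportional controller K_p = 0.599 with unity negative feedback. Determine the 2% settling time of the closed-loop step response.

Closed loop: T(s) = K_p·P/(1+K_p·P) = 0.6769/(0.222s + 1 + 0.6769), with pole at s = −(1 + 0.6769)/0.222 = −7.553.
τ = 1/7.553 = 0.1324 s, so 2% settling time ≈ 4τ = 0.53 s.

T_s ≈ 0.53 s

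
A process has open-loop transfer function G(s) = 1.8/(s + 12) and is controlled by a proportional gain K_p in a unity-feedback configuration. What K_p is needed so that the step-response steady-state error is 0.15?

K_p = 37.8

The loop is type 0, so e_ss(step) = 1/(1 + K_pos) with K_pos = K_p·G(0).
G(0) = 0.15. Require 1/(1 + K_p·0.15) = 0.15, so 1 + 0.15·K_p = 6.667.
K_p = (6.667 − 1)/0.15 = 37.8.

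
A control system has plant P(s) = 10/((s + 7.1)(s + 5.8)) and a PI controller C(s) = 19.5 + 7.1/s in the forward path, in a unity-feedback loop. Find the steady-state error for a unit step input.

0

The open loop C(s)P(s) has a pole at the origin (type 1), so the static position error constant is infinite and e_ss = 1/(1+∞) = 0.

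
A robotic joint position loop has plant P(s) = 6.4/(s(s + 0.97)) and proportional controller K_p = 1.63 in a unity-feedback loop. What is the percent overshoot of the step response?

The closed-loop denominator s² + 0.97s + 10.43 gives ω_n = √10.43 = 3.23 and ζ = 0.97/(2ω_n) = 0.1502.
%OS = 100·exp(−πζ/√(1−ζ²)) = 100·exp(−π·0.1502/√0.9775) = 62.1%.

62.1%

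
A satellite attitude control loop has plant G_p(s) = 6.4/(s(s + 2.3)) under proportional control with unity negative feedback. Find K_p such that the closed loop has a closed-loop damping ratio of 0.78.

K_p = 0.34

Closed-loop characteristic equation: s² + 2.3s + K_p·6.4 = 0.
So ω_n = √(6.4K_p) and 2ζω_n = 2.3, giving ζ = 2.3/(2√(6.4K_p)).
Setting ζ = 0.78: √(6.4K_p) = 2.3/(2·0.78) = 1.474, so K_p = 2.174/6.4 = 0.34.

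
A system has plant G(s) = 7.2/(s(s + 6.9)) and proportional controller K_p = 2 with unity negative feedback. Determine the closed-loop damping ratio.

ζ = 0.909

With unity feedback the closed-loop characteristic equation is s² + 6.9s + 2·7.2 = s² + 6.9s + 14.4 = 0.
Matching s² + 2ζω_n s + ω_n²: ω_n = √14.4 = 3.795 rad/s and 2ζω_n = 6.9, so ζ = 6.9/(2·3.795) = 0.909.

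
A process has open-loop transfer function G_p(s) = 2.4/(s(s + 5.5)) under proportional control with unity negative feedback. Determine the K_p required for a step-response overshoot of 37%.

From %OS = 100·exp(−πζ/√(1−ζ²)) = 37%, ζ = −ln(0.37)/√(π²+ln²(0.37)) = 0.3017.
Characteristic equation s² + 5.5s + 2.4K_p = 0 gives ζ = 5.5/(2√(2.4K_p)).
Setting ζ = 0.3017: √(2.4K_p) = 5.5/(2·0.3017) = 9.114, so K_p = 83.07/2.4 = 34.6.

K_p = 34.6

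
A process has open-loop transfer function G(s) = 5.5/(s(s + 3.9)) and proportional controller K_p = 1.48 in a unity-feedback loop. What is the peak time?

The closed-loop denominator s² + 3.9s + 8.14 gives ω_n = √8.14 = 2.853 and ζ = 3.9/(2ω_n) = 0.6835.
Damped frequency ω_d = ω_n√(1−ζ²) = 2.083 rad/s, so peak time T_p = π/ω_d = 1.51 s.

T_p = 1.51 s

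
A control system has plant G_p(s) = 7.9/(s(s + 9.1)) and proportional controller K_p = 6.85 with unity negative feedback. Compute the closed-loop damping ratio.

1 + K_p·G_p(s) = 0 gives s² + 9.1s + 54.12 = 0.
Matching s² + 2ζω_n s + ω_n²: ω_n = √54.12 = 7.356 rad/s and 2ζω_n = 9.1, so ζ = 9.1/(2·7.356) = 0.619.

ζ = 0.619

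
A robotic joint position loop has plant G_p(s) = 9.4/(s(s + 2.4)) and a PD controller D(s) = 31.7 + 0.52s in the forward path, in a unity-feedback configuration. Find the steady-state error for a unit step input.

The open loop D(s)G_p(s) has a pole at the origin (type 1), so the static position error constant is infinite and e_ss = 1/(1+∞) = 0.

0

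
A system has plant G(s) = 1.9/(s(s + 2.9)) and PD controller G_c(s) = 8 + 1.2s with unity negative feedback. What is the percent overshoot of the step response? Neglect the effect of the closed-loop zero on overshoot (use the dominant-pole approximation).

6.13%

Forward path: (8 + 1.2s)·1.9/(s(s+2.9)). The closed-loop characteristic equation is s² + (2.9 + 1.9·1.2)s + 1.9·8 = 0.
That is s² + 5.18s + 15.2 = 0, so ω_n = 3.899 rad/s and ζ = 5.18/(2·3.899) = 0.6643.
%OS = 100·exp(−πζ/√(1−ζ²)) = 6.13%.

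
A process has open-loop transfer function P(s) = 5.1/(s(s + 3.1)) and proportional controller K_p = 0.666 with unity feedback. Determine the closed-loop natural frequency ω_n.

ω_n = 1.84 rad/s

With unity feedback the closed-loop characteristic equation is s² + 3.1s + 0.666·5.1 = s² + 3.1s + 3.397 = 0.
So ω_n² = 3.397 ⇒ ω_n = 1.843 rad/s, and ζ = 3.1/(2ω_n) = 0.841.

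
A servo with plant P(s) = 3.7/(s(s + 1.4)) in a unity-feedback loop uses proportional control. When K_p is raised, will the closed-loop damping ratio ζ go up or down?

decrease

ζ = 1.4/(2√(3.7K_p)); increasing K_p raises the denominator, so ζ falls.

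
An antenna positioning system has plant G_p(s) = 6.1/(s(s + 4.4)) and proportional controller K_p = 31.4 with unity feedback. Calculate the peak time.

From 1 + K_pG_p(s) = 0: s² + 4.4s + 191.5 = 0 ⇒ ω_n = 13.84, ζ = 0.159.
Damped frequency ω_d = ω_n√(1−ζ²) = 13.66 rad/s, so peak time T_p = π/ω_d = 0.23 s.

T_p = 0.23 s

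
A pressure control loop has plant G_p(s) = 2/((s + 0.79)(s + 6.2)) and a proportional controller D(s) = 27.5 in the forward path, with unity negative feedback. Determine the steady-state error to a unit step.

The loop is type 0. Static position error constant K_pos = D(0)·G_p(0) = 27.5·0.4083 = 11.23.
Steady-state error to a unit step: e_ss = 1/(1+K_pos) = 1/12.23 = 0.0818.

0.0818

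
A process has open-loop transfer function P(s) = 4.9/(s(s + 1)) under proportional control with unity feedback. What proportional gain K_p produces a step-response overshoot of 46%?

From %OS = 100·exp(−πζ/√(1−ζ²)) = 46%, ζ = −ln(0.46)/√(π²+ln²(0.46)) = 0.24.
Characteristic equation s² + 1s + 4.9K_p = 0 gives ζ = 1/(2√(4.9K_p)).
Setting ζ = 0.24: √(4.9K_p) = 1/(2·0.24) = 2.084, so K_p = 4.342/4.9 = 0.886.

K_p = 0.886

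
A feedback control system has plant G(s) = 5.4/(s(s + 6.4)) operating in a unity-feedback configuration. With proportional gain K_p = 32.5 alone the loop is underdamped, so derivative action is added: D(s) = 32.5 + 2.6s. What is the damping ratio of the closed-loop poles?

ζ = 0.771

Forward path: (32.5 + 2.6s)·5.4/(s(s+6.4)). The closed-loop characteristic equation is s² + (6.4 + 5.4·2.6)s + 5.4·32.5 = 0.
That is s² + 20.44s + 175.5 = 0, so ω_n = 13.25 rad/s and ζ = 20.44/(2·13.25) = 0.7715.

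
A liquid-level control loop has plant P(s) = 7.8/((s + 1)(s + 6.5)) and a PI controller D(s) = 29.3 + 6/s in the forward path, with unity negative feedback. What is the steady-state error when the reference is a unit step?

The open loop D(s)P(s) has a pole at the origin (type 1), so the static position error constant is infinite and e_ss = 1/(1+∞) = 0.

0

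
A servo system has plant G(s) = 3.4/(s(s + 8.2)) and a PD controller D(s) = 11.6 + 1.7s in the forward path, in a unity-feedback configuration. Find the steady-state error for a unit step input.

The open loop D(s)G(s) has a pole at the origin (type 1), so the static position error constant is infinite and e_ss = 1/(1+∞) = 0.

0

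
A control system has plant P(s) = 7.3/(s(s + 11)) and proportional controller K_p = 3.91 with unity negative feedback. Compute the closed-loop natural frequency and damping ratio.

ω_n = 5.34 rad/s, ζ = 1.03

With unity feedback the closed-loop characteristic equation is s² + 11s + 3.91·7.3 = s² + 11s + 28.54 = 0.
So ω_n² = 28.54 ⇒ ω_n = 5.343 rad/s, and ζ = 11/(2ω_n) = 1.03.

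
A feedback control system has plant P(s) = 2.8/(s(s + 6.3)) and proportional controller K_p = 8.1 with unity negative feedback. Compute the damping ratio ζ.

With unity feedback the closed-loop characteristic equation is s² + 6.3s + 8.1·2.8 = s² + 6.3s + 22.68 = 0.
So ω_n² = 22.68 ⇒ ω_n = 4.762 rad/s, and ζ = 6.3/(2ω_n) = 0.661.

ζ = 0.661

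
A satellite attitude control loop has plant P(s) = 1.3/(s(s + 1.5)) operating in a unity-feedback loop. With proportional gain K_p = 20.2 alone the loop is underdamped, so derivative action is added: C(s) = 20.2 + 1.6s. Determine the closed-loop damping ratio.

ζ = 0.349

Forward path: (20.2 + 1.6s)·1.3/(s(s+1.5)). The closed-loop characteristic equation is s² + (1.5 + 1.3·1.6)s + 1.3·20.2 = 0.
That is s² + 3.58s + 26.26 = 0, so ω_n = 5.124 rad/s and ζ = 3.58/(2·5.124) = 0.3493.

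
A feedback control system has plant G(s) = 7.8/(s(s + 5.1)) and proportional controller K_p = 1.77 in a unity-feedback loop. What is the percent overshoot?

5.16%

Closed-loop characteristic equation: s² + 5.1s + 13.81 = 0, so ω_n = 3.716 rad/s and ζ = 5.1/(2·3.716) = 0.6863.
%OS = 100·exp(−πζ/√(1−ζ²)) = 100·exp(−π·0.6863/√0.529) = 5.16%.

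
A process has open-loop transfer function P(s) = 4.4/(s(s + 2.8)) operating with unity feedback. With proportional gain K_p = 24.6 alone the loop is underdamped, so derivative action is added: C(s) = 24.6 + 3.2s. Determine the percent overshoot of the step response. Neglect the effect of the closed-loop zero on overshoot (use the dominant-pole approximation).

1.28%

Forward path: (24.6 + 3.2s)·4.4/(s(s+2.8)). The closed-loop characteristic equation is s² + (2.8 + 4.4·3.2)s + 4.4·24.6 = 0.
That is s² + 16.88s + 108.2 = 0, so ω_n = 10.4 rad/s and ζ = 16.88/(2·10.4) = 0.8112.
%OS = 100·exp(−πζ/√(1−ζ²)) = 1.28%.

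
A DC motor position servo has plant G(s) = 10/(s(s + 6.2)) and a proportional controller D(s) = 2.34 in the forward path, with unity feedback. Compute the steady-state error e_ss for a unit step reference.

0

The open loop D(s)G(s) has a pole at the origin (type 1), so the static position error constant is infinite and e_ss = 1/(1+∞) = 0.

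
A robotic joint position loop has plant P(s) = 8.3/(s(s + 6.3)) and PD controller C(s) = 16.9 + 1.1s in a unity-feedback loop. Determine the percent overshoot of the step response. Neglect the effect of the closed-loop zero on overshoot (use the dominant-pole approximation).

6.74%

Forward path: (16.9 + 1.1s)·8.3/(s(s+6.3)). The closed-loop characteristic equation is s² + (6.3 + 8.3·1.1)s + 8.3·16.9 = 0.
That is s² + 15.43s + 140.3 = 0, so ω_n = 11.84 rad/s and ζ = 15.43/(2·11.84) = 0.6514.
%OS = 100·exp(−πζ/√(1−ζ²)) = 6.74%.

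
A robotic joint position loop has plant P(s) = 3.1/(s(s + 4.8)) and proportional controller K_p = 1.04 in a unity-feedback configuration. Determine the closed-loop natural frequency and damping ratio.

ω_n = 1.8 rad/s, ζ = 1.34

1 + K_p·P(s) = 0 gives s² + 4.8s + 3.224 = 0.
So ω_n² = 3.224 ⇒ ω_n = 1.796 rad/s, and ζ = 4.8/(2ω_n) = 1.34.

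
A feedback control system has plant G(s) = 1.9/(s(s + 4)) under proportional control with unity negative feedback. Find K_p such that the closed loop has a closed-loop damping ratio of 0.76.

K_p = 3.64

Closed-loop characteristic equation: s² + 4s + K_p·1.9 = 0.
So ω_n = √(1.9K_p) and 2ζω_n = 4, giving ζ = 4/(2√(1.9K_p)).
Setting ζ = 0.76: √(1.9K_p) = 4/(2·0.76) = 2.632, so K_p = 6.925/1.9 = 3.64.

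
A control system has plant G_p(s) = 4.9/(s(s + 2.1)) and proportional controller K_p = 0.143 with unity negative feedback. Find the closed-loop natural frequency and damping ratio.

1 + K_p·G_p(s) = 0 gives s² + 2.1s + 0.7007 = 0.
Matching s² + 2ζω_n s + ω_n²: ω_n = √0.7007 = 0.8371 rad/s and 2ζω_n = 2.1, so ζ = 2.1/(2·0.8371) = 1.25.

ω_n = 0.837 rad/s, ζ = 1.25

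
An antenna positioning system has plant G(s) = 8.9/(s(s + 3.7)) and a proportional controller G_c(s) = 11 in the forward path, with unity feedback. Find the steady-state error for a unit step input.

0

The open loop G_c(s)G(s) has a pole at the origin (type 1), so the static position error constant is infinite and e_ss = 1/(1+∞) = 0.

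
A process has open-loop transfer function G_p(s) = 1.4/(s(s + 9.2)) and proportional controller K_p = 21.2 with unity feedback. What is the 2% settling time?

The closed-loop denominator s² + 9.2s + 29.68 gives ω_n = √29.68 = 5.448 and ζ = 9.2/(2ω_n) = 0.8444.
2% settling time T_s ≈ 4/(ζω_n) = 4/4.6 = 0.87 s.

T_s ≈ 0.87 s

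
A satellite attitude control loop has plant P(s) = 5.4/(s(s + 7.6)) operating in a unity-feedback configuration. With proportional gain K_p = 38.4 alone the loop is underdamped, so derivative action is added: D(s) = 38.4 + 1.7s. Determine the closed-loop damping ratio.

Forward path: (38.4 + 1.7s)·5.4/(s(s+7.6)). The closed-loop characteristic equation is s² + (7.6 + 5.4·1.7)s + 5.4·38.4 = 0.
That is s² + 16.78s + 207.4 = 0, so ω_n = 14.4 rad/s and ζ = 16.78/(2·14.4) = 0.5826.

ζ = 0.583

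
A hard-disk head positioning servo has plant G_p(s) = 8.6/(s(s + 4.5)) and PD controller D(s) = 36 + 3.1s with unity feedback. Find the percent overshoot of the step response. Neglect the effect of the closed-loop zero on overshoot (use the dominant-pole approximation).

0.251%

Forward path: (36 + 3.1s)·8.6/(s(s+4.5)). The closed-loop characteristic equation is s² + (4.5 + 8.6·3.1)s + 8.6·36 = 0.
That is s² + 31.16s + 309.6 = 0, so ω_n = 17.6 rad/s and ζ = 31.16/(2·17.6) = 0.8855.
%OS = 100·exp(−πζ/√(1−ζ²)) = 0.251%.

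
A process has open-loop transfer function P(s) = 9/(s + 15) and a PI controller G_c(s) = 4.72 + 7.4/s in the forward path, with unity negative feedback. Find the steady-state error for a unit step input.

0

The open loop G_c(s)P(s) has a pole at the origin (type 1), so the static position error constant is infinite and e_ss = 1/(1+∞) = 0.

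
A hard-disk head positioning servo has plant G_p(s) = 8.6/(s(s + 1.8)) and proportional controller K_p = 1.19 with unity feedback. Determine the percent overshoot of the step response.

Closed-loop characteristic equation: s² + 1.8s + 10.23 = 0, so ω_n = 3.199 rad/s and ζ = 1.8/(2·3.199) = 0.2813.
%OS = 100·exp(−πζ/√(1−ζ²)) = 100·exp(−π·0.2813/√0.9209) = 39.8%.

39.8%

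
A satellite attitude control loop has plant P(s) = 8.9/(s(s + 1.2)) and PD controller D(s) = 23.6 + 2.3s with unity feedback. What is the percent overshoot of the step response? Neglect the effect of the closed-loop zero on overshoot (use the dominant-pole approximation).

2.91%

Forward path: (23.6 + 2.3s)·8.9/(s(s+1.2)). The closed-loop characteristic equation is s² + (1.2 + 8.9·2.3)s + 8.9·23.6 = 0.
That is s² + 21.67s + 210 = 0, so ω_n = 14.49 rad/s and ζ = 21.67/(2·14.49) = 0.7476.
%OS = 100·exp(−πζ/√(1−ζ²)) = 2.91%.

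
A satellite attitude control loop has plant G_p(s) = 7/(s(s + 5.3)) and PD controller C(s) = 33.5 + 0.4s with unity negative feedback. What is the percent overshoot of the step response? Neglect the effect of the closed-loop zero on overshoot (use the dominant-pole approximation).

42.3%

Forward path: (33.5 + 0.4s)·7/(s(s+5.3)). The closed-loop characteristic equation is s² + (5.3 + 7·0.4)s + 7·33.5 = 0.
That is s² + 8.1s + 234.5 = 0, so ω_n = 15.31 rad/s and ζ = 8.1/(2·15.31) = 0.2645.
%OS = 100·exp(−πζ/√(1−ζ²)) = 42.3%.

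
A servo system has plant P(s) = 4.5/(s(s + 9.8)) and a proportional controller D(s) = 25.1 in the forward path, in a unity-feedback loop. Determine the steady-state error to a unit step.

The open loop D(s)P(s) has a pole at the origin (type 1), so the static position error constant is infinite and e_ss = 1/(1+∞) = 0.

0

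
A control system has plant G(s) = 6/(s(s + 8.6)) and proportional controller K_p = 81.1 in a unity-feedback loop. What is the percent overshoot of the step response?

From 1 + K_pG(s) = 0: s² + 8.6s + 486.6 = 0 ⇒ ω_n = 22.06, ζ = 0.1949.
%OS = 100·exp(−πζ/√(1−ζ²)) = 100·exp(−π·0.1949/√0.962) = 53.6%.

53.6%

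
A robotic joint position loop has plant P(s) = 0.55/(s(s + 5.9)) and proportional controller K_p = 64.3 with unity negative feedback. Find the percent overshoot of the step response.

The closed-loop denominator s² + 5.9s + 35.37 gives ω_n = √35.37 = 5.947 and ζ = 5.9/(2ω_n) = 0.4961.
%OS = 100·exp(−πζ/√(1−ζ²)) = 100·exp(−π·0.4961/√0.7539) = 16.6%.

16.6%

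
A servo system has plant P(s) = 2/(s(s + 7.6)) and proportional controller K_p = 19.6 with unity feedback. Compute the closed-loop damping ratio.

The closed-loop denominator is s(s+7.6) + 19.6·2 = s² + 7.6s + 39.2.
Matching s² + 2ζω_n s + ω_n²: ω_n = √39.2 = 6.261 rad/s and 2ζω_n = 7.6, so ζ = 7.6/(2·6.261) = 0.607.

ζ = 0.607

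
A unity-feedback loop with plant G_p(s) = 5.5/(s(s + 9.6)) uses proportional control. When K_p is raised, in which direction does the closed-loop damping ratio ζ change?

decrease

ζ = 9.6/(2√(5.5K_p)); increasing K_p raises the denominator, so ζ falls.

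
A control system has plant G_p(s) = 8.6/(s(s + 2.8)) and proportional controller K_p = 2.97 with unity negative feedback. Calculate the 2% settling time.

Closed-loop characteristic equation: s² + 2.8s + 25.54 = 0, so ω_n = 5.054 rad/s and ζ = 2.8/(2·5.054) = 0.277.
2% settling time T_s ≈ 4/(ζω_n) = 4/1.4 = 2.86 s.

T_s ≈ 2.86 s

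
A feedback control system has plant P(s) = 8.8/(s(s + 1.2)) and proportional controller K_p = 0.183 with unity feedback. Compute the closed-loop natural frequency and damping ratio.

With unity feedback the closed-loop characteristic equation is s² + 1.2s + 0.183·8.8 = s² + 1.2s + 1.61 = 0.
Matching s² + 2ζω_n s + ω_n²: ω_n = √1.61 = 1.269 rad/s and 2ζω_n = 1.2, so ζ = 1.2/(2·1.269) = 0.473.

ω_n = 1.27 rad/s, ζ = 0.473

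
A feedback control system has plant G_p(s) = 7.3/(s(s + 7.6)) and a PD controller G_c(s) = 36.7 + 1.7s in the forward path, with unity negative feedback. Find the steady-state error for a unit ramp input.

The loop has one pole at the origin (type 1). Velocity error constant K_v = lim_{s→0} s·G_c(s)G_p(s) = 36.7·7.3/7.6 = 35.25.
Steady-state error to a unit ramp: e_ss = 1/K_v = 0.0284.

0.0284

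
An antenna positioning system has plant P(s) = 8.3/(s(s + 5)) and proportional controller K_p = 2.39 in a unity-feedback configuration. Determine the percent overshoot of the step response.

Closed-loop characteristic equation: s² + 5s + 19.84 = 0, so ω_n = 4.454 rad/s and ζ = 5/(2·4.454) = 0.5613.
%OS = 100·exp(−πζ/√(1−ζ²)) = 100·exp(−π·0.5613/√0.6849) = 11.9%.

11.9%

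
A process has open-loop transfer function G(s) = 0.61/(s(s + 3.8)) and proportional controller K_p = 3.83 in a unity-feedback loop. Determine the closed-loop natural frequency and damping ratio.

ω_n = 1.53 rad/s, ζ = 1.24

The closed-loop denominator is s(s+3.8) + 3.83·0.61 = s² + 3.8s + 2.336.
Matching s² + 2ζω_n s + ω_n²: ω_n = √2.336 = 1.528 rad/s and 2ζω_n = 3.8, so ζ = 3.8/(2·1.528) = 1.24.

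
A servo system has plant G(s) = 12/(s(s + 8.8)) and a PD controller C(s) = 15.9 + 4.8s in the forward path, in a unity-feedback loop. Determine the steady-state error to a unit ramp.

The loop has one pole at the origin (type 1). Velocity error constant K_v = lim_{s→0} s·C(s)G(s) = 15.9·12/8.8 = 21.68.
Steady-state error to a unit ramp: e_ss = 1/K_v = 0.0461.

0.0461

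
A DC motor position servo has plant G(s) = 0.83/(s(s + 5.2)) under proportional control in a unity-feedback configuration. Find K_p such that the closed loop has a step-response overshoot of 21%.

From %OS = 100·exp(−πζ/√(1−ζ²)) = 21%, ζ = −ln(0.21)/√(π²+ln²(0.21)) = 0.4449.
Characteristic equation s² + 5.2s + 0.83K_p = 0 gives ζ = 5.2/(2√(0.83K_p)).
Setting ζ = 0.4449: √(0.83K_p) = 5.2/(2·0.4449) = 5.844, so K_p = 34.15/0.83 = 41.1.

K_p = 41.1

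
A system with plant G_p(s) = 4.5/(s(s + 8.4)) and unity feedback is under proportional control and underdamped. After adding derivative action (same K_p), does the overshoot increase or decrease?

decrease

With PD the characteristic equation becomes s² + (a + K·K_d)s + K·K_p = 0; the damping term grows, ζ rises, overshoot falls.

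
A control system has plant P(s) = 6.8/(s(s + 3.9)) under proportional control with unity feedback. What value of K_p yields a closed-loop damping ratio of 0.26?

Closed-loop characteristic equation: s² + 3.9s + K_p·6.8 = 0.
So ω_n = √(6.8K_p) and 2ζω_n = 3.9, giving ζ = 3.9/(2√(6.8K_p)).
Setting ζ = 0.26: √(6.8K_p) = 3.9/(2·0.26) = 7.5, so K_p = 56.25/6.8 = 8.27.

K_p = 8.27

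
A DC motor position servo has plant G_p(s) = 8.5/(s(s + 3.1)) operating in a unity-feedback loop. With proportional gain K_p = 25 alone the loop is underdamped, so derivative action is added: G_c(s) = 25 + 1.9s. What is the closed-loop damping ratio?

ζ = 0.66

Forward path: (25 + 1.9s)·8.5/(s(s+3.1)). The closed-loop characteristic equation is s² + (3.1 + 8.5·1.9)s + 8.5·25 = 0.
That is s² + 19.25s + 212.5 = 0, so ω_n = 14.58 rad/s and ζ = 19.25/(2·14.58) = 0.6603.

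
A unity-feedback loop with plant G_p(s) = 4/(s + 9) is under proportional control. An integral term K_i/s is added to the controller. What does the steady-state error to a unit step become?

Adding integral action puts a pole at s = 0 in the forward path, raising the system type to 1; a type-1 loop has zero steady-state error to a step.

0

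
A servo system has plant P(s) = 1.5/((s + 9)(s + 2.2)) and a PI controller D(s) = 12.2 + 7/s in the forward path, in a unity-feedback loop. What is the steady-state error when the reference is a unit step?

0

The open loop D(s)P(s) has a pole at the origin (type 1), so the static position error constant is infinite and e_ss = 1/(1+∞) = 0.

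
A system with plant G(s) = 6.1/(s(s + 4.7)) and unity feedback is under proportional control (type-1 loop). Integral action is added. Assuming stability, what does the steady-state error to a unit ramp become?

The integrator raises the loop to type 2, so K_v → ∞ and e_ss to a ramp is zero.

0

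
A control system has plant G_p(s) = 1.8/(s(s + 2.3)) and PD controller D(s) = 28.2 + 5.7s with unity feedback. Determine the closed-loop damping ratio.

ζ = 0.881

Forward path: (28.2 + 5.7s)·1.8/(s(s+2.3)). The closed-loop characteristic equation is s² + (2.3 + 1.8·5.7)s + 1.8·28.2 = 0.
That is s² + 12.56s + 50.76 = 0, so ω_n = 7.125 rad/s and ζ = 12.56/(2·7.125) = 0.8815.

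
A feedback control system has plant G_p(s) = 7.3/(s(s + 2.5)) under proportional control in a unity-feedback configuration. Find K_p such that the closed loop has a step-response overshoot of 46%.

From %OS = 100·exp(−πζ/√(1−ζ²)) = 46%, ζ = −ln(0.46)/√(π²+ln²(0.46)) = 0.24.
Characteristic equation s² + 2.5s + 7.3K_p = 0 gives ζ = 2.5/(2√(7.3K_p)).
Setting ζ = 0.24: √(7.3K_p) = 2.5/(2·0.24) = 5.209, so K_p = 27.14/7.3 = 3.72.

K_p = 3.72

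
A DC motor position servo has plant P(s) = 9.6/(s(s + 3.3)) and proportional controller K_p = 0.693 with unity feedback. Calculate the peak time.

The closed-loop denominator s² + 3.3s + 6.653 gives ω_n = √6.653 = 2.579 and ζ = 3.3/(2ω_n) = 0.6397.
Damped frequency ω_d = ω_n√(1−ζ²) = 1.982 rad/s, so peak time T_p = π/ω_d = 1.58 s.

T_p = 1.58 s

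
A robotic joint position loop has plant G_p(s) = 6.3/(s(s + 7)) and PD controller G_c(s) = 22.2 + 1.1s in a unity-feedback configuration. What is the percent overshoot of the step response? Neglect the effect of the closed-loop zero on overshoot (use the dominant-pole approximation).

Forward path: (22.2 + 1.1s)·6.3/(s(s+7)). The closed-loop characteristic equation is s² + (7 + 6.3·1.1)s + 6.3·22.2 = 0.
That is s² + 13.93s + 139.9 = 0, so ω_n = 11.83 rad/s and ζ = 13.93/(2·11.83) = 0.5889.
%OS = 100·exp(−πζ/√(1−ζ²)) = 10.1%.

10.1%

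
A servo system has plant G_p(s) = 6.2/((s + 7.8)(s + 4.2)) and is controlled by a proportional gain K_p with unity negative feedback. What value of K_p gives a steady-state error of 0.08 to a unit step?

K_p = 60.8

Steady-state error for a unit step on this type-0 loop is 1/(1 + K_p·G_p(0)).
G_p(0) = 0.1893. Require 1/(1 + K_p·0.1893) = 0.08, so 1 + 0.1893·K_p = 12.5.
K_p = (12.5 − 1)/0.1893 = 60.8.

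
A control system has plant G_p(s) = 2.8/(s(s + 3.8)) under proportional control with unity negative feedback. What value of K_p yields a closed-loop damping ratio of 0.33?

Closed-loop characteristic equation: s² + 3.8s + K_p·2.8 = 0.
So ω_n = √(2.8K_p) and 2ζω_n = 3.8, giving ζ = 3.8/(2√(2.8K_p)).
Setting ζ = 0.33: √(2.8K_p) = 3.8/(2·0.33) = 5.758, so K_p = 33.15/2.8 = 11.8.

K_p = 11.8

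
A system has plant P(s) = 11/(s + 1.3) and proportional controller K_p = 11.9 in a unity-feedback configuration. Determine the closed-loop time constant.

Closed-loop transfer function: T(s) = K_p·P(s)/(1 + K_p·P(s)) = 130.9/(s + 1.3 + 130.9) = 130.9/(s + 132.2).
Time constant τ = 1/132.2 = 0.00756 s.

τ = 0.00756 s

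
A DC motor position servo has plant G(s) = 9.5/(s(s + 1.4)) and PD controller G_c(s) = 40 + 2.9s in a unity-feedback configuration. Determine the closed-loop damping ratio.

Forward path: (40 + 2.9s)·9.5/(s(s+1.4)). The closed-loop characteristic equation is s² + (1.4 + 9.5·2.9)s + 9.5·40 = 0.
That is s² + 28.95s + 380 = 0, so ω_n = 19.49 rad/s and ζ = 28.95/(2·19.49) = 0.7426.

ζ = 0.743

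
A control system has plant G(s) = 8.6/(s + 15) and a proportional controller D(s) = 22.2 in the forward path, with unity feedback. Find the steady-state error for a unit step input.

0.0728

The loop is type 0. Static position error constant K_pos = D(0)·G(0) = 22.2·0.5733 = 12.73.
Steady-state error to a unit step: e_ss = 1/(1+K_pos) = 1/13.73 = 0.0728.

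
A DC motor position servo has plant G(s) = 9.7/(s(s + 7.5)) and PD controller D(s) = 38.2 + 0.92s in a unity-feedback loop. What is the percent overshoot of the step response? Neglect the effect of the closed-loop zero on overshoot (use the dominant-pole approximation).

22.7%

Forward path: (38.2 + 0.92s)·9.7/(s(s+7.5)). The closed-loop characteristic equation is s² + (7.5 + 9.7·0.92)s + 9.7·38.2 = 0.
That is s² + 16.42s + 370.5 = 0, so ω_n = 19.25 rad/s and ζ = 16.42/(2·19.25) = 0.4266.
%OS = 100·exp(−πζ/√(1−ζ²)) = 22.7%.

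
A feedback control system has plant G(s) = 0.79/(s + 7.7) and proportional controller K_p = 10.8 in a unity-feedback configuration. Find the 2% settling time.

T_s ≈ 0.246 s

Closed-loop transfer function: T(s) = K_p·G(s)/(1 + K_p·G(s)) = 8.532/(s + 7.7 + 8.532) = 8.532/(s + 16.23).
Time constant τ = 1/16.23 = 0.06161 s, so the 2% settling time is about 4τ = 0.246 s.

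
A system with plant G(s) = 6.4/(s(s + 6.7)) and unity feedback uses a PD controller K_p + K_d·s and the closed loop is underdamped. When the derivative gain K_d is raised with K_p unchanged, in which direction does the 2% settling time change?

Characteristic equation s² + (6.7 + 6.4K_d)s + 6.4K_p = 0: raising K_d increases ζω_n = (6.7+6.4K_d)/2 while the loop stays underdamped, so T_s ≈ 4/(ζω_n) decreases.

decrease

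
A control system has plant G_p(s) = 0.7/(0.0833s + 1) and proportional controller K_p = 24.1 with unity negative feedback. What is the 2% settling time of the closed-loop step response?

Closed loop: T(s) = K_p·G_p/(1+K_p·G_p) = 16.87/(0.0833s + 1 + 16.87), with pole at s = −(1 + 16.87)/0.0833 = −214.5.
τ = 1/214.5 = 0.004661 s, so 2% settling time ≈ 4τ = 0.0186 s.

T_s ≈ 0.0186 s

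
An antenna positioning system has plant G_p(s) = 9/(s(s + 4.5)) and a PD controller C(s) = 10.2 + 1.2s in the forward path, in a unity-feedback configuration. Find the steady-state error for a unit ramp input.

0.049

The loop has one pole at the origin (type 1). Velocity error constant K_v = lim_{s→0} s·C(s)G_p(s) = 10.2·9/4.5 = 20.4.
Steady-state error to a unit ramp: e_ss = 1/K_v = 0.049.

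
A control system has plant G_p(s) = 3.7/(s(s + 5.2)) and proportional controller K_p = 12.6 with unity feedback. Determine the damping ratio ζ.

ζ = 0.381

1 + K_p·G_p(s) = 0 gives s² + 5.2s + 46.62 = 0.
So ω_n² = 46.62 ⇒ ω_n = 6.828 rad/s, and ζ = 5.2/(2ω_n) = 0.381.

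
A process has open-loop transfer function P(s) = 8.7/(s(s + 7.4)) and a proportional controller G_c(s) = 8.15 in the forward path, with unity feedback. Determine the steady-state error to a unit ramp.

0.104

The loop has one pole at the origin (type 1). Velocity error constant K_v = lim_{s→0} s·G_c(s)P(s) = 8.15·8.7/7.4 = 9.582.
Steady-state error to a unit ramp: e_ss = 1/K_v = 0.104.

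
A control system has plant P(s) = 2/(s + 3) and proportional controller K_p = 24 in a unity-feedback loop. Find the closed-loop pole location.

Closed-loop transfer function: T(s) = K_p·P(s)/(1 + K_p·P(s)) = 48/(s + 3 + 48) = 48/(s + 51).
The closed-loop pole is at s = −51.

s = -51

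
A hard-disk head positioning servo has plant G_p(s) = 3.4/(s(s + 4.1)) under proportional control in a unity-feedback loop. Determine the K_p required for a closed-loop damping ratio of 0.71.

K_p = 2.45

Closed-loop characteristic equation: s² + 4.1s + K_p·3.4 = 0.
So ω_n = √(3.4K_p) and 2ζω_n = 4.1, giving ζ = 4.1/(2√(3.4K_p)).
Setting ζ = 0.71: √(3.4K_p) = 4.1/(2·0.71) = 2.887, so K_p = 8.337/3.4 = 2.45.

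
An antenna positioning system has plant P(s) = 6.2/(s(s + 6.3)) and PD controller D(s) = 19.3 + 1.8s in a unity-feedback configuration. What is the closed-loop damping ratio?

Forward path: (19.3 + 1.8s)·6.2/(s(s+6.3)). The closed-loop characteristic equation is s² + (6.3 + 6.2·1.8)s + 6.2·19.3 = 0.
That is s² + 17.46s + 119.7 = 0, so ω_n = 10.94 rad/s and ζ = 17.46/(2·10.94) = 0.7981.

ζ = 0.798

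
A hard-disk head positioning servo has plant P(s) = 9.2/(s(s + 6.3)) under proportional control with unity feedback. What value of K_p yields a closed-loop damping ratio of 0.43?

Closed-loop characteristic equation: s² + 6.3s + K_p·9.2 = 0.
So ω_n = √(9.2K_p) and 2ζω_n = 6.3, giving ζ = 6.3/(2√(9.2K_p)).
Setting ζ = 0.43: √(9.2K_p) = 6.3/(2·0.43) = 7.326, so K_p = 53.66/9.2 = 5.83.

K_p = 5.83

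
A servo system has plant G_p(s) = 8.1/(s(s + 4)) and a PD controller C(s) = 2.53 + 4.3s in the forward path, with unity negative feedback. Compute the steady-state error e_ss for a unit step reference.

0

The open loop C(s)G_p(s) has a pole at the origin (type 1), so the static position error constant is infinite and e_ss = 1/(1+∞) = 0.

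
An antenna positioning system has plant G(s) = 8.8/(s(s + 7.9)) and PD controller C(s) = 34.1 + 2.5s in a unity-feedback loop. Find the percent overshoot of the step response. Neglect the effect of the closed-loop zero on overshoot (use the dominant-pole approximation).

Forward path: (34.1 + 2.5s)·8.8/(s(s+7.9)). The closed-loop characteristic equation is s² + (7.9 + 8.8·2.5)s + 8.8·34.1 = 0.
That is s² + 29.9s + 300.1 = 0, so ω_n = 17.32 rad/s and ζ = 29.9/(2·17.32) = 0.863.
%OS = 100·exp(−πζ/√(1−ζ²)) = 0.467%.

0.467%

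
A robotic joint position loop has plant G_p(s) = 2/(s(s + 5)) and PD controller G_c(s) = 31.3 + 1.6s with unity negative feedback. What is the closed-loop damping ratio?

ζ = 0.518

Forward path: (31.3 + 1.6s)·2/(s(s+5)). The closed-loop characteristic equation is s² + (5 + 2·1.6)s + 2·31.3 = 0.
That is s² + 8.2s + 62.6 = 0, so ω_n = 7.912 rad/s and ζ = 8.2/(2·7.912) = 0.5182.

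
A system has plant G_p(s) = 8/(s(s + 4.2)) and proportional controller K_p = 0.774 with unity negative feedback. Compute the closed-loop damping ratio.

ζ = 0.844

1 + K_p·G_p(s) = 0 gives s² + 4.2s + 6.192 = 0.
So ω_n² = 6.192 ⇒ ω_n = 2.488 rad/s, and ζ = 4.2/(2ω_n) = 0.844.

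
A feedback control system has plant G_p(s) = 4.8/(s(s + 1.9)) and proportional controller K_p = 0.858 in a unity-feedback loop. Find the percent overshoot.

18.9%

Closed-loop characteristic equation: s² + 1.9s + 4.118 = 0, so ω_n = 2.029 rad/s and ζ = 1.9/(2·2.029) = 0.4681.
%OS = 100·exp(−πζ/√(1−ζ²)) = 100·exp(−π·0.4681/√0.7809) = 18.9%.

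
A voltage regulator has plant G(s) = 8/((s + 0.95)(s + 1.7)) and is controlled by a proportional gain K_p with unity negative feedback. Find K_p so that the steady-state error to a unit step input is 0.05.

For a type-0 loop with proportional control, e_ss = 1/(1 + K_p·G(0)).
G(0) = 4.954. Require 1/(1 + K_p·4.954) = 0.05, so 1 + 4.954·K_p = 20.
K_p = (20 − 1)/4.954 = 3.84.

K_p = 3.84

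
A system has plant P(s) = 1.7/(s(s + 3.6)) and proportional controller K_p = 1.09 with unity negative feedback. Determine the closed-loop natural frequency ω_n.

With unity feedback the closed-loop characteristic equation is s² + 3.6s + 1.09·1.7 = s² + 3.6s + 1.853 = 0.
So ω_n² = 1.853 ⇒ ω_n = 1.361 rad/s, and ζ = 3.6/(2ω_n) = 1.32.

ω_n = 1.36 rad/s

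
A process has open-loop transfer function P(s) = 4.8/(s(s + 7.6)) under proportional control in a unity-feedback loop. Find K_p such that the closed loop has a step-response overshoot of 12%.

K_p = 9.61

From %OS = 100·exp(−πζ/√(1−ζ²)) = 12%, ζ = −ln(0.12)/√(π²+ln²(0.12)) = 0.5594.
Characteristic equation s² + 7.6s + 4.8K_p = 0 gives ζ = 7.6/(2√(4.8K_p)).
Setting ζ = 0.5594: √(4.8K_p) = 7.6/(2·0.5594) = 6.793, so K_p = 46.14/4.8 = 9.61.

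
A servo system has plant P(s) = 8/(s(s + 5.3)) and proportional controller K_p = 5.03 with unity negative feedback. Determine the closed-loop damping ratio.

The closed-loop denominator is s(s+5.3) + 5.03·8 = s² + 5.3s + 40.24.
So ω_n² = 40.24 ⇒ ω_n = 6.344 rad/s, and ζ = 5.3/(2ω_n) = 0.418.

ζ = 0.418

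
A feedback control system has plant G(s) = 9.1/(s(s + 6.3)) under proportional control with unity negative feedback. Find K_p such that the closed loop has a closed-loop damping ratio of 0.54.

Closed-loop characteristic equation: s² + 6.3s + K_p·9.1 = 0.
So ω_n = √(9.1K_p) and 2ζω_n = 6.3, giving ζ = 6.3/(2√(9.1K_p)).
Setting ζ = 0.54: √(9.1K_p) = 6.3/(2·0.54) = 5.833, so K_p = 34.03/9.1 = 3.74.

K_p = 3.74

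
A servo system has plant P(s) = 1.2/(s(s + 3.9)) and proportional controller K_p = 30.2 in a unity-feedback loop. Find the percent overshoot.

34.1%

Closed-loop characteristic equation: s² + 3.9s + 36.24 = 0, so ω_n = 6.02 rad/s and ζ = 3.9/(2·6.02) = 0.3239.
%OS = 100·exp(−πζ/√(1−ζ²)) = 100·exp(−π·0.3239/√0.8951) = 34.1%.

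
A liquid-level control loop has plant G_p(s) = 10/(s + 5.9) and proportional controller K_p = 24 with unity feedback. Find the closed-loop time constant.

τ = 0.00407 s

Closed-loop transfer function: T(s) = K_p·G_p(s)/(1 + K_p·G_p(s)) = 240/(s + 5.9 + 240) = 240/(s + 245.9).
Time constant τ = 1/245.9 = 0.00407 s.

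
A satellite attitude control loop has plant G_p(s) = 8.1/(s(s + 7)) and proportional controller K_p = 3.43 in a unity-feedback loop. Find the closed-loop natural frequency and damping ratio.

ω_n = 5.27 rad/s, ζ = 0.664

The closed-loop denominator is s(s+7) + 3.43·8.1 = s² + 7s + 27.78.
So ω_n² = 27.78 ⇒ ω_n = 5.271 rad/s, and ζ = 7/(2ω_n) = 0.664.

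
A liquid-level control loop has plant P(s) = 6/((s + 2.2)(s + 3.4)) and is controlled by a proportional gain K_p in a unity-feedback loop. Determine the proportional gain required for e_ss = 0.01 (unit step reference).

K_p = 123

The loop is type 0, so e_ss(step) = 1/(1 + K_pos) with K_pos = K_p·P(0).
P(0) = 0.8021. Require 1/(1 + K_p·0.8021) = 0.01, so 1 + 0.8021·K_p = 100.
K_p = (100 − 1)/0.8021 = 123.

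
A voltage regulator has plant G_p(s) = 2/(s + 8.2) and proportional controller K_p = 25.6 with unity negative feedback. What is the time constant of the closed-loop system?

τ = 0.0168 s

Closed-loop transfer function: T(s) = K_p·G_p(s)/(1 + K_p·G_p(s)) = 51.2/(s + 8.2 + 51.2) = 51.2/(s + 59.4).
Time constant τ = 1/59.4 = 0.0168 s.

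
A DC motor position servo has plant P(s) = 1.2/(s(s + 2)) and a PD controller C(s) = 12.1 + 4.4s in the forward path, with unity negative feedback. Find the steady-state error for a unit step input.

The open loop C(s)P(s) has a pole at the origin (type 1), so the static position error constant is infinite and e_ss = 1/(1+∞) = 0.

0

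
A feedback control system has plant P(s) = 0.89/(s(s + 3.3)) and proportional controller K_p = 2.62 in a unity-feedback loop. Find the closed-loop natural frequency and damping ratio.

1 + K_p·P(s) = 0 gives s² + 3.3s + 2.332 = 0.
So ω_n² = 2.332 ⇒ ω_n = 1.527 rad/s, and ζ = 3.3/(2ω_n) = 1.08.

ω_n = 1.53 rad/s, ζ = 1.08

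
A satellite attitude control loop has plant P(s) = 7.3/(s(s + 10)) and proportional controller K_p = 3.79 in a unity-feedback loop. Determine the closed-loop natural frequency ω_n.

1 + K_p·P(s) = 0 gives s² + 10s + 27.67 = 0.
So ω_n² = 27.67 ⇒ ω_n = 5.26 rad/s, and ζ = 10/(2ω_n) = 0.951.

ω_n = 5.26 rad/s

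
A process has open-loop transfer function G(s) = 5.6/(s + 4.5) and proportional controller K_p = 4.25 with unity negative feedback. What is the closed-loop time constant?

Closed-loop transfer function: T(s) = K_p·G(s)/(1 + K_p·G(s)) = 23.8/(s + 4.5 + 23.8) = 23.8/(s + 28.3).
Time constant τ = 1/28.3 = 0.0353 s.

τ = 0.0353 s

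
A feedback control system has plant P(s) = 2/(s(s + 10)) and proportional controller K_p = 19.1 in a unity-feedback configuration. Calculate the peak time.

T_p = 0.865 s

Closed-loop characteristic equation: s² + 10s + 38.2 = 0, so ω_n = 6.181 rad/s and ζ = 10/(2·6.181) = 0.809.
Damped frequency ω_d = ω_n√(1−ζ²) = 3.633 rad/s, so peak time T_p = π/ω_d = 0.865 s.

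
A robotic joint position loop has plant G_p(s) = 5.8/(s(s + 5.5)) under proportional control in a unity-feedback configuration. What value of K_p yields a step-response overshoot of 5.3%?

From %OS = 100·exp(−πζ/√(1−ζ²)) = 5.3%, ζ = −ln(0.053)/√(π²+ln²(0.053)) = 0.683.
Characteristic equation s² + 5.5s + 5.8K_p = 0 gives ζ = 5.5/(2√(5.8K_p)).
Setting ζ = 0.683: √(5.8K_p) = 5.5/(2·0.683) = 4.026, so K_p = 16.21/5.8 = 2.8.

K_p = 2.8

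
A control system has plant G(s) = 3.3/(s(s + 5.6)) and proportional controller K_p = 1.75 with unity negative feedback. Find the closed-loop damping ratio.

ζ = 1.17

With unity feedback the closed-loop characteristic equation is s² + 5.6s + 1.75·3.3 = s² + 5.6s + 5.775 = 0.
Matching s² + 2ζω_n s + ω_n²: ω_n = √5.775 = 2.403 rad/s and 2ζω_n = 5.6, so ζ = 5.6/(2·2.403) = 1.17.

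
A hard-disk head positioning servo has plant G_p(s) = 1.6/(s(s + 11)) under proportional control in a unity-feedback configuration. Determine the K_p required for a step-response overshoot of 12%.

From %OS = 100·exp(−πζ/√(1−ζ²)) = 12%, ζ = −ln(0.12)/√(π²+ln²(0.12)) = 0.5594.
Characteristic equation s² + 11s + 1.6K_p = 0 gives ζ = 11/(2√(1.6K_p)).
Setting ζ = 0.5594: √(1.6K_p) = 11/(2·0.5594) = 9.832, so K_p = 96.66/1.6 = 60.4.

K_p = 60.4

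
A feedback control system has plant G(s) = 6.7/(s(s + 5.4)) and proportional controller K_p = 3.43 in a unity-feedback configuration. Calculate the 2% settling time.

T_s ≈ 1.48 s

The closed-loop denominator s² + 5.4s + 22.98 gives ω_n = √22.98 = 4.794 and ζ = 5.4/(2ω_n) = 0.5632.
2% settling time T_s ≈ 4/(ζω_n) = 4/2.7 = 1.48 s.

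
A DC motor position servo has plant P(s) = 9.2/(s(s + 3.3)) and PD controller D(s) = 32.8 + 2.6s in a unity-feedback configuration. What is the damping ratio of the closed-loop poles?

Forward path: (32.8 + 2.6s)·9.2/(s(s+3.3)). The closed-loop characteristic equation is s² + (3.3 + 9.2·2.6)s + 9.2·32.8 = 0.
That is s² + 27.22s + 301.8 = 0, so ω_n = 17.37 rad/s and ζ = 27.22/(2·17.37) = 0.7835.

ζ = 0.783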